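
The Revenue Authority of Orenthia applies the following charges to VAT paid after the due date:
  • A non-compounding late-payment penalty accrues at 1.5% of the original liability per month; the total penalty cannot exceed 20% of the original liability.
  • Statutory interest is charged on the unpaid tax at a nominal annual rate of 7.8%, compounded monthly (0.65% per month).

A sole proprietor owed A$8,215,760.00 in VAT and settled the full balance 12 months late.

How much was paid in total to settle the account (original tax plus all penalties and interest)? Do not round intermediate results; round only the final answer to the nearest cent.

Penalty: 12 × 1.5% × A$8,215,760.00 = A$1,478,836.80 (below the 20% cap of A$1,643,152.00)
Interest: A$8,215,760.00 × ((1 + 0.0065)^12 − 1) = A$8,215,760.00 × 0.0808498… = A$664,242.6380…
Total = A$8,215,760.00 + A$1,478,836.8000 + A$664,242.6380… = A$10,358,839.44

A$10,358,839.44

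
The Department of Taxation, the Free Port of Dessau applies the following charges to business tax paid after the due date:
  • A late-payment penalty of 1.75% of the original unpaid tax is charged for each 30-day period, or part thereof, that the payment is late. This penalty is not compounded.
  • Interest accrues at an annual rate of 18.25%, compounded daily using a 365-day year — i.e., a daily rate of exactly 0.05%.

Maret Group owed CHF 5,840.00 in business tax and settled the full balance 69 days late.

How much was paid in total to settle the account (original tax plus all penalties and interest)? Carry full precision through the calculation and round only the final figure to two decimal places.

Penalty periods: ⌈69/30⌉ = 3; penalty = 3 × 1.75% × CHF 5,840.00 = CHF 306.60
Interest: CHF 5,840.00 × ((1 + 0.0005)^69 − 1) = CHF 5,840.00 × 0.03509310… = CHF 204.9437…
Total = CHF 5,840.00 + CHF 306.6000 + CHF 204.9437… = CHF 6,351.54

CHF 6,351.54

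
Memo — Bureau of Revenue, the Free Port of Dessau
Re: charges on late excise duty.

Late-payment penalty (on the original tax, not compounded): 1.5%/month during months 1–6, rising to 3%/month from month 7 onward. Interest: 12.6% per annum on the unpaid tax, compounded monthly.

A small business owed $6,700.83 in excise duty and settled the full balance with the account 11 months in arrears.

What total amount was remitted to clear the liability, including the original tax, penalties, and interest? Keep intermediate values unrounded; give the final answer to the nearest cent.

$9,124.91

Penalty, months 1–6: 6 × 1.5% × $6,700.83 = $603.07…
Penalty, months 7–11: 5 × 3% × $6,700.83 = $1,005.12…
Interest (12.6%/yr ÷ 12 = 1.05%/month): $6,700.83 × ((1 + 0.0105)^11 − 1) = $815.8852…
Total = $6,700.83 + $1,608.1992 + $815.8852… = $9,124.91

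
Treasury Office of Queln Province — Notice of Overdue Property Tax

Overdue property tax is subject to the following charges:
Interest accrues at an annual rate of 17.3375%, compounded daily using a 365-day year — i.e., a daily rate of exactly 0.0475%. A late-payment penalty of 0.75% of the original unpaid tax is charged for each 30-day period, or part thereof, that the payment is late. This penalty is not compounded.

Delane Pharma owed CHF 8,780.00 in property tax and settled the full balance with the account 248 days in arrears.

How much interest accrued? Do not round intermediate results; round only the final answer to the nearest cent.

Interest: CHF 8,780.00 × ((1 + 0.000475)^248 − 1) = CHF 8,780.00 × 0.12498762… = CHF 1,097.3913…

CHF 1,097.39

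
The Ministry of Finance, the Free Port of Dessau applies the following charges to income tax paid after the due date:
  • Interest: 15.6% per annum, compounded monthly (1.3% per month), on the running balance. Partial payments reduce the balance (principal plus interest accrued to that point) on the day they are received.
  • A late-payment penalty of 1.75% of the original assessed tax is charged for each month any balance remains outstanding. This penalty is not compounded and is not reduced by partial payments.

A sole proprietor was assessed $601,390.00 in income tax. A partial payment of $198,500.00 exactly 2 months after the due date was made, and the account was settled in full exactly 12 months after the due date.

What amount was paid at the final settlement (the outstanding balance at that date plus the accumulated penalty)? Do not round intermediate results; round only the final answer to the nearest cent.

$602,637.87

Balance at month 2: $601,390.0000 × (1 + 0.013)^2 = $617,127.7749…
After $198,500.00 payment: $617,127.7749… − $198,500.00 = $418,627.7749…
Balance at month 12: $418,627.7749… × (1 + 0.013)^10 = $476,345.9673…
Penalty: 12 × 1.75% × $601,390.00 = $126,291.90
Final settlement = outstanding balance + penalty = $476,345.9673… + $126,291.90 = $602,637.87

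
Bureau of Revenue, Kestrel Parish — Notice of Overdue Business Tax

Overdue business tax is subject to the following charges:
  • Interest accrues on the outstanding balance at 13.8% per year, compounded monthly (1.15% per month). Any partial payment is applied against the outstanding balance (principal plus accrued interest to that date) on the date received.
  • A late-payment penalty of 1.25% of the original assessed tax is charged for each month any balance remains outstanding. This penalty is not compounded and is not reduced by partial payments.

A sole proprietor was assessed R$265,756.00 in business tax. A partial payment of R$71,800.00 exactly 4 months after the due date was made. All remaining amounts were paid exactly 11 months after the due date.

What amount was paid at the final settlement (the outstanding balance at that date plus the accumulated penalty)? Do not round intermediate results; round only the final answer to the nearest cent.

R$260,133.70

Balance at month 4: R$265,756.0000 × (1 + 0.0115)^4 = R$278,193.2748…
After R$71,800.00 payment: R$278,193.2748… − R$71,800.00 = R$206,393.2748…
Balance at month 11: R$206,393.2748… × (1 + 0.0115)^7 = R$223,592.2528…
Penalty: 11 × 1.25% × R$265,756.00 = R$36,541.45
Final settlement = outstanding balance + penalty = R$223,592.2528… + R$36,541.45 = R$260,133.70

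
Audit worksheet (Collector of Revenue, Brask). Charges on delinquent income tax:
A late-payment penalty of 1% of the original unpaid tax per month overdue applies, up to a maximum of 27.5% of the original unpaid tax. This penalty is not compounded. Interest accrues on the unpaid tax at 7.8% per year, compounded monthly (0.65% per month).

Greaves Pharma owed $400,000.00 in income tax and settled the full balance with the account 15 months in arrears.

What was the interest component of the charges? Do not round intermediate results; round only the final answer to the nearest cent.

$40,825.47

Interest: $400,000.00 × ((1 + 0.0065)^15 − 1) = $400,000.00 × 0.1020637… = $40,825.4705…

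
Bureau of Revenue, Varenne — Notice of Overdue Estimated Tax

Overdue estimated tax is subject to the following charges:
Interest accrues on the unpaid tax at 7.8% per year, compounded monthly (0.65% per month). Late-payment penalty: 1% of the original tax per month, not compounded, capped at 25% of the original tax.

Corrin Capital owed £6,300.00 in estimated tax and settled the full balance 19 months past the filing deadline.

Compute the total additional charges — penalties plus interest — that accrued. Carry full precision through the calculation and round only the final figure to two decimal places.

Penalty: 19 × 1% × £6,300.00 = £1,197.00 (below the 25% cap of £1,575.00)
Interest: £6,300.00 × ((1 + 0.0065)^19 − 1) = £6,300.00 × 0.1309979… = £825.2869…
Penalties + interest = £1,197.0000 + £825.2869… = £2,022.29

£2,022.29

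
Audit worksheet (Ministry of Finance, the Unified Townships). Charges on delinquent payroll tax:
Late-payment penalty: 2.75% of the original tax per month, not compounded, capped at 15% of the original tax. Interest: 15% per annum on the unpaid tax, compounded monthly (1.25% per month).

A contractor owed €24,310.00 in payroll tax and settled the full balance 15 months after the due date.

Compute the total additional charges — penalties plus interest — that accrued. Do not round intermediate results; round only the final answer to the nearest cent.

€8,625.90

Penalty (uncapped): 15 × 2.75% × €24,310.00 = €10,027.88…; cap = 15% × €24,310.00 = €3,646.50 → penalty = €3,646.50
Interest: €24,310.00 × ((1 + 0.0125)^15 − 1) = €24,310.00 × 0.2048292… = €4,979.3974…
Penalties + interest = €3,646.5000 + €4,979.3974… = €8,625.90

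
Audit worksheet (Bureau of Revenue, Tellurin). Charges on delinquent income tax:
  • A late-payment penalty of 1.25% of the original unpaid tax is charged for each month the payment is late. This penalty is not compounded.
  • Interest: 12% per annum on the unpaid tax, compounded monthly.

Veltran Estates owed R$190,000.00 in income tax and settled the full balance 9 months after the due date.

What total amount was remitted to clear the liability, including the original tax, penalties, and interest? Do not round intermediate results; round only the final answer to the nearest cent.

R$229,175.20

Late-payment penalty: 9 × 1.25% × R$190,000.00 = R$21,375.00
Interest (12%/yr ÷ 12 = 1%/month): R$190,000.00 × ((1 + 0.01)^9 − 1) = R$17,800.2018…
Total = R$190,000.00 + R$21,375.0000 + R$17,800.2018… = R$229,175.20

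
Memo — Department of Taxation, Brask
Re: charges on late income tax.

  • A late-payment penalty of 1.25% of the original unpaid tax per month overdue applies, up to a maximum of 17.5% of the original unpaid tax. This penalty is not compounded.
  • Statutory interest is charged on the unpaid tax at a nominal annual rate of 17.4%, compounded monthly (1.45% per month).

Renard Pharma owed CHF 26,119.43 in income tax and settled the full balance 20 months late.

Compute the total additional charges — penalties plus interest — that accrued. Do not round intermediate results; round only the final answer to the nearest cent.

CHF 13,285.58

Penalty (uncapped): 20 × 1.25% × CHF 26,119.43 = CHF 6,529.86…; cap = 17.5% × CHF 26,119.43 = CHF 4,570.90… → penalty = CHF 4,570.90…
Interest: CHF 26,119.43 × ((1 + 0.0145)^20 − 1) = CHF 26,119.43 × 0.3336474… = CHF 8,714.6803…
Penalties + interest = CHF 4,570.9003… + CHF 8,714.6803… = CHF 13,285.58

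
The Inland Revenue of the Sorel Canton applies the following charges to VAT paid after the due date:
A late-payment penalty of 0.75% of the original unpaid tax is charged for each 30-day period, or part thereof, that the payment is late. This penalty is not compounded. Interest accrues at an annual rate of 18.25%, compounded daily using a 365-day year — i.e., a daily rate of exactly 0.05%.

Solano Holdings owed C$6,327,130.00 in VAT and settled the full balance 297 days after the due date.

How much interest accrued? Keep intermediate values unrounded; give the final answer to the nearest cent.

Interest: C$6,327,130.00 × ((1 + 0.0005)^297 − 1) = C$6,327,130.00 × 0.16004974… = C$1,012,655.5398…

C$1,012,655.54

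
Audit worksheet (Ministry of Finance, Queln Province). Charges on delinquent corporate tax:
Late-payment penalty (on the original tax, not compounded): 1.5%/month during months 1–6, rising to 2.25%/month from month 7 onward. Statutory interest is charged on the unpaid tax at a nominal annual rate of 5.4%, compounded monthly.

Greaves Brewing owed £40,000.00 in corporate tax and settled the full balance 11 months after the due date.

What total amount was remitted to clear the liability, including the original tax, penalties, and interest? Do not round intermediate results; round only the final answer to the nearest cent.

Penalty, months 1–6: 6 × 1.5% × £40,000.00 = £3,600.00
Penalty, months 7–11: 5 × 2.25% × £40,000.00 = £4,500.00
Interest (5.4%/yr ÷ 12 = 0.45%/month): £40,000.00 × ((1 + 0.0045)^11 − 1) = £2,025.1569…
Total = £40,000.00 + £8,100.0000 + £2,025.1569… = £50,125.16

£50,125.16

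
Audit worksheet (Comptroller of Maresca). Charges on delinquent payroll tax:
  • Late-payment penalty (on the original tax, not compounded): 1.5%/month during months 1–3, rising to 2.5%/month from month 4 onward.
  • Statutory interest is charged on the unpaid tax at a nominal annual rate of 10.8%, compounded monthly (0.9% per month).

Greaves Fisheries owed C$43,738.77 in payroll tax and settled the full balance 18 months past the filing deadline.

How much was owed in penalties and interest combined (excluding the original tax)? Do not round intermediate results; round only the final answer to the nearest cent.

Penalty, months 1–3: 3 × 1.5% × C$43,738.77 = C$1,968.24…
Penalty, months 4–18: 15 × 2.5% × C$43,738.77 = C$16,402.04…
Interest: C$43,738.77 × ((1 + 0.009)^18 − 1) = C$43,738.77 × 0.1750085… = C$7,654.6546…
Penalties + interest = C$18,370.2834 + C$7,654.6546… = C$26,024.94

C$26,024.94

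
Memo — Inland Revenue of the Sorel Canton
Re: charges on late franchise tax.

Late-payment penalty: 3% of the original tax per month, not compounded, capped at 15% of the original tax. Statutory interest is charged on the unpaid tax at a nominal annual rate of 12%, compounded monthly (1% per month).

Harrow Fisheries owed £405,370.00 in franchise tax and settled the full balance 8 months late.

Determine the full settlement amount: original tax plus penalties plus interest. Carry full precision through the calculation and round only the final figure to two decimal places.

Penalty (uncapped): 8 × 3% × £405,370.00 = £97,288.80; cap = 15% × £405,370.00 = £60,805.50 → penalty = £60,805.50
Interest: £405,370.00 × ((1 + 0.01)^8 − 1) = £405,370.00 × 0.0828567… = £33,587.6228…
Total = £405,370.00 + £60,805.5000 + £33,587.6228… = £499,763.12

£499,763.12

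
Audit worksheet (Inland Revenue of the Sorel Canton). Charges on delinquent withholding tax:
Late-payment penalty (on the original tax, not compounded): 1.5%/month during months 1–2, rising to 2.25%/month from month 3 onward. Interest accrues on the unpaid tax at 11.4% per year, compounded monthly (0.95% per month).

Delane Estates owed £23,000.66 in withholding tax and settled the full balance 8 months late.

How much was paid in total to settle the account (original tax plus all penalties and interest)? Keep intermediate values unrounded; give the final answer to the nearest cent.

Penalty, months 1–2: 2 × 1.5% × £23,000.66 = £690.02…
Penalty, months 3–8: 6 × 2.25% × £23,000.66 = £3,105.09…
Interest: £23,000.66 × ((1 + 0.0095)^8 − 1) = £23,000.66 × 0.0785756… = £1,807.2904…
Total = £23,000.66 + £3,795.1089 + £1,807.2904… = £28,603.06

£28,603.06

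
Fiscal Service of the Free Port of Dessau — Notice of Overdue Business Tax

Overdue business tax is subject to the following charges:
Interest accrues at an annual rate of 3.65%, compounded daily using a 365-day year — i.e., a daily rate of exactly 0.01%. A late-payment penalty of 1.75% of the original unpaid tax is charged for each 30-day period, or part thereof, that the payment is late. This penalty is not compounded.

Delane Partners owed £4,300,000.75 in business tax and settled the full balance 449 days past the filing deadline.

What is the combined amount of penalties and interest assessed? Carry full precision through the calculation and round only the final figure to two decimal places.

Penalty periods: ⌈449/30⌉ = 15; penalty = 15 × 1.75% × £4,300,000.75 = £1,128,750.20…
Interest: £4,300,000.75 × ((1 + 0.0001)^449 − 1) = £4,300,000.75 × 0.04592091… = £197,459.9664…
Penalties + interest = £1,128,750.1969… + £197,459.9664… = £1,326,210.16

£1,326,210.16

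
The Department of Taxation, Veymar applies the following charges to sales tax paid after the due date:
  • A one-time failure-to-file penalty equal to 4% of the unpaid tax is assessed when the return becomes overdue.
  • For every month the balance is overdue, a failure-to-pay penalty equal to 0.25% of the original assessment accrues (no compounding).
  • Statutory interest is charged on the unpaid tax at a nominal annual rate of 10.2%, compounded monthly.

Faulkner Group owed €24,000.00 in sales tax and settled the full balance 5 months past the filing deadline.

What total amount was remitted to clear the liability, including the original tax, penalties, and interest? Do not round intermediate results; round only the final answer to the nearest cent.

Failure-to-file penalty: 4% × €24,000.00 = €960.00
Failure-to-pay penalty = 0.25% × €24,000.00 × 5 mo = €300.00
Interest (10.2%/yr ÷ 12 = 0.85%/month): €24,000.00 × ((1 + 0.0085)^5 − 1) = €1,037.4880…
Total = €24,000.00 + €1,260.0000 + €1,037.4880… = €26,297.49

€26,297.49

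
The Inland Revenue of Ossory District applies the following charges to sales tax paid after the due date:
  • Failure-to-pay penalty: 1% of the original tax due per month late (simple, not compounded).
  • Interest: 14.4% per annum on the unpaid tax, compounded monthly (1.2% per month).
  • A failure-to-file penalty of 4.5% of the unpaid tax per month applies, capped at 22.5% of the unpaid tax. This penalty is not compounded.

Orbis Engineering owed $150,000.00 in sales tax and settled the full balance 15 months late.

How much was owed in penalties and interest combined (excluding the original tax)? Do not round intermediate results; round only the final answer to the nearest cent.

$85,640.30

Failure-to-file: 15 × 4.5% × $150,000.00 = $101,250.00, capped at 22.5% × $150,000.00 = $33,750.00
Failure-to-pay penalty = 1% × $150,000.00 × 15 mo = $22,500.00
Interest: $150,000.00 × ((1 + 0.012)^15 − 1) = $150,000.00 × 0.1959353… = $29,390.2961…
Penalties + interest = $56,250.0000 + $29,390.2961… = $85,640.30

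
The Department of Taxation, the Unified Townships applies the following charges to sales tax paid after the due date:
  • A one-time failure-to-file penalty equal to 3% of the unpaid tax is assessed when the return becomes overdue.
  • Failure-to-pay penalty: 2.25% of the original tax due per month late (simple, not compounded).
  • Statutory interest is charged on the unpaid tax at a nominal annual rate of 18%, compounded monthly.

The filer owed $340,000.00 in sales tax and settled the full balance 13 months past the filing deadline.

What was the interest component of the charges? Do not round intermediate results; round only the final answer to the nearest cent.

$72,607.83

Interest (18%/yr ÷ 12 = 1.5%/month): $340,000.00 × ((1 + 0.015)^13 − 1) = $72,607.8310…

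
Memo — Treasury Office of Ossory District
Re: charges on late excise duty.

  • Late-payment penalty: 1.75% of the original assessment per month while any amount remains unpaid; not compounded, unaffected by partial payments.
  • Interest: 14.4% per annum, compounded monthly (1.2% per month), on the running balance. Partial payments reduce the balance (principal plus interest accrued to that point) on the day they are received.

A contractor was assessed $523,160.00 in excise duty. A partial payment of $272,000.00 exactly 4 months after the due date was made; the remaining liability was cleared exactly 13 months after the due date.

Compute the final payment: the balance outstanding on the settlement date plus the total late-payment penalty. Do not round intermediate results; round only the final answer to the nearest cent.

Balance at month 4: $523,160.0000 × (1 + 0.012)^4 = $548,727.3172…
After $272,000.00 payment: $548,727.3172… − $272,000.00 = $276,727.3172…
Balance at month 13: $276,727.3172… × (1 + 0.012)^9 = $308,089.3211…
Penalty: 13 × 1.75% × $523,160.00 = $119,018.90
Final settlement = outstanding balance + penalty = $308,089.3211… + $119,018.90 = $427,108.22

$427,108.22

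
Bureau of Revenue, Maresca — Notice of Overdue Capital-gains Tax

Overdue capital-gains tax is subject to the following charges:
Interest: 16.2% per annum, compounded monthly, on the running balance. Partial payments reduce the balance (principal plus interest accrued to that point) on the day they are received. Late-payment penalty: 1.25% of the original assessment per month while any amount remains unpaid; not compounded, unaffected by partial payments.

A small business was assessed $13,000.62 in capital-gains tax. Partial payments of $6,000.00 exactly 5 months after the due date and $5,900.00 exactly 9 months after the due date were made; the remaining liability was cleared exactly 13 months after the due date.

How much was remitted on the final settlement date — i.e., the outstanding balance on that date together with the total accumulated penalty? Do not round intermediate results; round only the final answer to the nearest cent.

Monthly rate = 16.2% ÷ 12 = 1.35%
Balance at month 5: $13,000.6200 × (1 + 0.0135)^5 = $13,902.1775…
After $6,000.00 payment: $13,902.1775… − $6,000.00 = $7,902.1775…
Balance at month 9: $7,902.1775… × (1 + 0.0135)^4 = $8,337.6142…
After $5,900.00 payment: $8,337.6142… − $5,900.00 = $2,437.6142…
Balance at month 13: $2,437.6142… × (1 + 0.0135)^4 = $2,571.9349…
Penalty: 13 × 1.25% × $13,000.62 = $2,112.60…
Final settlement = outstanding balance + penalty = $2,571.9349… + $2,112.60… = $4,684.54

$4,684.54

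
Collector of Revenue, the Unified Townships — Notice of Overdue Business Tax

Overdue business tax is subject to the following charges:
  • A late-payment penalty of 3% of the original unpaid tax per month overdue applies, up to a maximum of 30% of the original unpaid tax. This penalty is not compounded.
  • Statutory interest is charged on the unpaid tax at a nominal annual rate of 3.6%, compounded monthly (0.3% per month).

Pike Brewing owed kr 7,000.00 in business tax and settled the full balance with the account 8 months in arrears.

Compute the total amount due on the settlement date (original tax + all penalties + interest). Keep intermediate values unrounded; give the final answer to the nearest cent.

kr 8,849.77

Penalty: 8 × 3% × kr 7,000.00 = kr 1,680.00 (below the 30% cap of kr 2,100.00)
Interest: kr 7,000.00 × ((1 + 0.003)^8 − 1) = kr 7,000.00 × 0.0242535… = kr 169.7746…
Total = kr 7,000.00 + kr 1,680.0000 + kr 169.7746… = kr 8,849.77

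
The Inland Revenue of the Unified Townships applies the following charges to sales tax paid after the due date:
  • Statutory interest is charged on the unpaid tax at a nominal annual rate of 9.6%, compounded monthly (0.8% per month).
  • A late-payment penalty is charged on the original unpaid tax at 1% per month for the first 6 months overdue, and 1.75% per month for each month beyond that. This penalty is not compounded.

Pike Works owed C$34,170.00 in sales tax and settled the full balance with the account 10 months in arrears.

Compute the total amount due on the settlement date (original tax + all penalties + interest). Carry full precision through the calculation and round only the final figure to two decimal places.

C$41,446.24

Penalty, months 1–6: 6 × 1% × C$34,170.00 = C$2,050.20
Penalty, months 7–10: 4 × 1.75% × C$34,170.00 = C$2,391.90
Interest: C$34,170.00 × ((1 + 0.008)^10 − 1) = C$34,170.00 × 0.0829423… = C$2,834.1387…
Total = C$34,170.00 + C$4,442.1000 + C$2,834.1387… = C$41,446.24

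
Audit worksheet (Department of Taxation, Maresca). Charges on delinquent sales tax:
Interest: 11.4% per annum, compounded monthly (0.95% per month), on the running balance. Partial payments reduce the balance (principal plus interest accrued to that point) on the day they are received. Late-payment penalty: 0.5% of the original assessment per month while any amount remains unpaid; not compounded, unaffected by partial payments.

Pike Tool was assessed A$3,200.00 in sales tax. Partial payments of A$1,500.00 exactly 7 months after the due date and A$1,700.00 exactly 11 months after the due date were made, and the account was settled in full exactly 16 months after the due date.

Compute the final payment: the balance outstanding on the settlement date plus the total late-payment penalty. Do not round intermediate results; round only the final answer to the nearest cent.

Balance at month 7: A$3,200.0000 × (1 + 0.0095)^7 = A$3,418.9617…
After A$1,500.00 payment: A$3,418.9617… − A$1,500.00 = A$1,918.9617…
Balance at month 11: A$1,918.9617… × (1 + 0.0095)^4 = A$1,992.9280…
After A$1,700.00 payment: A$1,992.9280… − A$1,700.00 = A$292.9280…
Balance at month 16: A$292.9280… × (1 + 0.0095)^5 = A$307.1090…
Penalty: 16 × 0.5% × A$3,200.00 = A$256.00
Final settlement = outstanding balance + penalty = A$307.1090… + A$256.00 = A$563.11

A$563.11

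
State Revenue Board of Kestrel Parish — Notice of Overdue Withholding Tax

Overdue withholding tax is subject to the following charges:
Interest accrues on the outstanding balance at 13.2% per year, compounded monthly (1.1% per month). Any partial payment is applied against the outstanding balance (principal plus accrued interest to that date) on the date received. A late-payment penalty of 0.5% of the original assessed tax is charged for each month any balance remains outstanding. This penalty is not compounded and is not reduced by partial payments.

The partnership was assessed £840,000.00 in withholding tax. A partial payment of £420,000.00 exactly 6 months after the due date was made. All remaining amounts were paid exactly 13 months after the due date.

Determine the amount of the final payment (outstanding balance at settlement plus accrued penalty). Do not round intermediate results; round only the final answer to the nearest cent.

£569,549.65

Balance at month 6: £840,000.0000 × (1 + 0.011)^6 = £896,987.1461…
After £420,000.00 payment: £896,987.1461… − £420,000.00 = £476,987.1461…
Balance at month 13: £476,987.1461… × (1 + 0.011)^7 = £514,949.6472…
Penalty: 13 × 0.5% × £840,000.00 = £54,600.00
Final settlement = outstanding balance + penalty = £514,949.6472… + £54,600.00 = £569,549.65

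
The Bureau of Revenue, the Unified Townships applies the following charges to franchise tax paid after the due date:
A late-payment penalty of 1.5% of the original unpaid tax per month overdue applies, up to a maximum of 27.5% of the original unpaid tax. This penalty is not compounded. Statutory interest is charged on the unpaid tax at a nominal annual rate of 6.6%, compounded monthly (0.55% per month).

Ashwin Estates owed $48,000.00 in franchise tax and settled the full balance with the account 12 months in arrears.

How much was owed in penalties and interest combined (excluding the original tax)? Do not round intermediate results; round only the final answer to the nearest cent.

$11,905.61

Penalty: 12 × 1.5% × $48,000.00 = $8,640.00 (below the 27.5% cap of $13,200.00)
Interest: $48,000.00 × ((1 + 0.0055)^12 − 1) = $48,000.00 × 0.0680336… = $3,265.6109…
Penalties + interest = $8,640.0000 + $3,265.6109… = $11,905.61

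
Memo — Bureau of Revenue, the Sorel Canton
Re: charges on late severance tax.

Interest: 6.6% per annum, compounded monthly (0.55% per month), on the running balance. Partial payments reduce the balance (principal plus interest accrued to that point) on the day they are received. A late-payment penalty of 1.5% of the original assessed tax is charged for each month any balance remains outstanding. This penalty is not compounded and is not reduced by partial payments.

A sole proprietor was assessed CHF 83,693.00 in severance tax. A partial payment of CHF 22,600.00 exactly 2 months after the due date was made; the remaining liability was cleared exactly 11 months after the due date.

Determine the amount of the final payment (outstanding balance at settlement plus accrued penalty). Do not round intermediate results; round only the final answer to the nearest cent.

Balance at month 2: CHF 83,693.0000 × (1 + 0.0055)^2 = CHF 84,616.1547…
After CHF 22,600.00 payment: CHF 84,616.1547… − CHF 22,600.00 = CHF 62,016.1547…
Balance at month 11: CHF 62,016.1547… × (1 + 0.0055)^9 = CHF 65,154.3639…
Penalty: 11 × 1.5% × CHF 83,693.00 = CHF 13,809.35…
Final settlement = outstanding balance + penalty = CHF 65,154.3639… + CHF 13,809.35… = CHF 78,963.71

CHF 78,963.71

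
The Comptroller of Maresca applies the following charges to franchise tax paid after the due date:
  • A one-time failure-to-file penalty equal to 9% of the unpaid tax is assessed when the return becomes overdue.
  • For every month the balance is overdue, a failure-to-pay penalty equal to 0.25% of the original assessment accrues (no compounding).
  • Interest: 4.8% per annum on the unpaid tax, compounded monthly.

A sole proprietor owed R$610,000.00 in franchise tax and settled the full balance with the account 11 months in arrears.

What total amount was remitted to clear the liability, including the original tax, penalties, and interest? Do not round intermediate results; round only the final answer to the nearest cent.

Failure-to-file penalty: 9% × R$610,000.00 = R$54,900.00
Failure-to-pay penalty: 11 × 0.25% × R$610,000.00 = R$16,775.00
Interest (4.8%/yr ÷ 12 = 0.4%/month): R$610,000.00 × ((1 + 0.004)^11 − 1) = R$27,383.2934…
Total = R$610,000.00 + R$71,675.0000 + R$27,383.2934… = R$709,058.29

R$709,058.29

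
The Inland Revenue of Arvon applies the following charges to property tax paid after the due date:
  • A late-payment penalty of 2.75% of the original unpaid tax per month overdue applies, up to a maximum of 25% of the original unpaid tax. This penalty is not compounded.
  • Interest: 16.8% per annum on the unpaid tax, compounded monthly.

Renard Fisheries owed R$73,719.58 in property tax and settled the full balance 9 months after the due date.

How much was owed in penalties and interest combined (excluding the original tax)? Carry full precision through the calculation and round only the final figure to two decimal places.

Penalty: 9 × 2.75% × R$73,719.58 = R$18,245.60… (below the 25% cap of R$18,429.90…)
Interest (16.8%/yr ÷ 12 = 1.4%/month): R$73,719.58 × ((1 + 0.014)^9 − 1) = R$9,826.1864…
Penalties + interest = R$18,245.5961… + R$9,826.1864… = R$28,071.78

R$28,071.78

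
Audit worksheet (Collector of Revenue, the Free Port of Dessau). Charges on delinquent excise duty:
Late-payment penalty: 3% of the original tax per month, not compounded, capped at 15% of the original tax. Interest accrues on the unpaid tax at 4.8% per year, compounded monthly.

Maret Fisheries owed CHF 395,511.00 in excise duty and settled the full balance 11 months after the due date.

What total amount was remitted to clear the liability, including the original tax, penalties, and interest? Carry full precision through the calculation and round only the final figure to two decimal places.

CHF 472,592.39

Penalty (uncapped): 11 × 3% × CHF 395,511.00 = CHF 130,518.63; cap = 15% × CHF 395,511.00 = CHF 59,326.65 → penalty = CHF 59,326.65
Interest (4.8%/yr ÷ 12 = 0.4%/month): CHF 395,511.00 × ((1 + 0.004)^11 − 1) = CHF 17,754.7439…
Total = CHF 395,511.00 + CHF 59,326.6500 + CHF 17,754.7439… = CHF 472,592.39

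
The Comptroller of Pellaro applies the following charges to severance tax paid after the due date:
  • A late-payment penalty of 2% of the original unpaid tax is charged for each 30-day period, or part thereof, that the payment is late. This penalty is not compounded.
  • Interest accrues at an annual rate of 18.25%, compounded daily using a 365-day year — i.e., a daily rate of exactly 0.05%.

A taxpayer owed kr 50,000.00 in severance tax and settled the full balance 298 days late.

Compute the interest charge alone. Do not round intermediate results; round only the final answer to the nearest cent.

kr 8,031.49

Interest: kr 50,000.00 × ((1 + 0.0005)^298 − 1) = kr 50,000.00 × 0.16062977… = kr 8,031.4885…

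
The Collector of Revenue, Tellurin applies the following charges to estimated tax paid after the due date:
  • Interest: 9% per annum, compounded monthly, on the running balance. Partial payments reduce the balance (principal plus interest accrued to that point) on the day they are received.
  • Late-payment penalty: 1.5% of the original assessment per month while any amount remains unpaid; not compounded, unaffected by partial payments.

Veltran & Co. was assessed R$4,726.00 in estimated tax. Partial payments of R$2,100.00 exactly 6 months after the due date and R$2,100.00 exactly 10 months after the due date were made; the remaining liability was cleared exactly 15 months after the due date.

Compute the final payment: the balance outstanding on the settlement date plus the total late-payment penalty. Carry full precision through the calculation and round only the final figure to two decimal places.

Monthly rate = 9% ÷ 12 = 0.75%
Balance at month 6: R$4,726.0000 × (1 + 0.0075)^6 = R$4,942.6977…
After R$2,100.00 payment: R$4,942.6977… − R$2,100.00 = R$2,842.6977…
Balance at month 10: R$2,842.6977… × (1 + 0.0075)^4 = R$2,928.9428…
After R$2,100.00 payment: R$2,928.9428… − R$2,100.00 = R$828.9428…
Balance at month 15: R$828.9428… × (1 + 0.0075)^5 = R$860.4980…
Penalty: 15 × 1.5% × R$4,726.00 = R$1,063.35
Final settlement = outstanding balance + penalty = R$860.4980… + R$1,063.35 = R$1,923.85

R$1,923.85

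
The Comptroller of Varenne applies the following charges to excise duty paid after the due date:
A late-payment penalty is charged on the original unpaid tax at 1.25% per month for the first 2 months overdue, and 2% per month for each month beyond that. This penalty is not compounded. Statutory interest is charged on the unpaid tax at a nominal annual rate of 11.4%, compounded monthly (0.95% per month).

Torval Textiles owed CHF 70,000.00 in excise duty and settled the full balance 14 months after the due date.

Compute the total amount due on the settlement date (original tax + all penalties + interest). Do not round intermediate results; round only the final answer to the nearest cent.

CHF 98,457.32

Penalty, months 1–2: 2 × 1.25% × CHF 70,000.00 = CHF 1,750.00
Penalty, months 3–14: 12 × 2% × CHF 70,000.00 = CHF 16,800.00
Interest: CHF 70,000.00 × ((1 + 0.0095)^14 − 1) = CHF 70,000.00 × 0.1415331… = CHF 9,907.3201…
Total = CHF 70,000.00 + CHF 18,550.0000 + CHF 9,907.3201… = CHF 98,457.32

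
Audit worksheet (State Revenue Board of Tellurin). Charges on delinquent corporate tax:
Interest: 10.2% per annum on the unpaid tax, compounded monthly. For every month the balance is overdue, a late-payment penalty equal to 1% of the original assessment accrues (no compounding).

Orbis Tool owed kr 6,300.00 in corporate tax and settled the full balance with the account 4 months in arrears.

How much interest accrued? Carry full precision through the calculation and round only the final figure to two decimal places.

kr 216.95

Interest (10.2%/yr ÷ 12 = 0.85%/month): kr 6,300.00 × ((1 + 0.0085)^4 − 1) = kr 216.9466…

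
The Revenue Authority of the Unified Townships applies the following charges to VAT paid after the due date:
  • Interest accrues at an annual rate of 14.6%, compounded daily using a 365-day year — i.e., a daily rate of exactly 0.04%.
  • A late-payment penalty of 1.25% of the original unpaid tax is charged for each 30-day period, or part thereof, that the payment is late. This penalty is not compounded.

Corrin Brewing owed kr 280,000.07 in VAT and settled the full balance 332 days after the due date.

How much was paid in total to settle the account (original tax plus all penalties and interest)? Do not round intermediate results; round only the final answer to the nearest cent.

Penalty periods: ⌈332/30⌉ = 12; penalty = 12 × 1.25% × kr 280,000.07 = kr 42,000.01…
Interest: kr 280,000.07 × ((1 + 0.0004)^332 − 1) = kr 280,000.07 × 0.14199125… = kr 39,757.5593…
Total = kr 280,000.07 + kr 42,000.0105 + kr 39,757.5593… = kr 361,757.64

kr 361,757.64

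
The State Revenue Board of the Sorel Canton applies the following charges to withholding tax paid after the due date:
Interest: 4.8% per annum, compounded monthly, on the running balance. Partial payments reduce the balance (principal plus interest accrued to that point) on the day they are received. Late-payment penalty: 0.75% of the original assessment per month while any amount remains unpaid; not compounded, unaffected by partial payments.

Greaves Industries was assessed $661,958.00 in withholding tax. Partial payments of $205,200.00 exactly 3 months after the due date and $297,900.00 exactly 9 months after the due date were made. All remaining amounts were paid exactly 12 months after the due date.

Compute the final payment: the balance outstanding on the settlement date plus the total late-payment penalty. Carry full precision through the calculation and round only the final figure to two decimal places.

$239,821.01

Monthly rate = 4.8% ÷ 12 = 0.4%
Balance at month 3: $661,958.0000 × (1 + 0.004)^3 = $669,933.3123…
After $205,200.00 payment: $669,933.3123… − $205,200.00 = $464,733.3123…
Balance at month 9: $464,733.3123… × (1 + 0.004)^6 = $475,999.0445…
After $297,900.00 payment: $475,999.0445… − $297,900.00 = $178,099.0445…
Balance at month 12: $178,099.0445… × (1 + 0.004)^3 = $180,244.7932…
Penalty: 12 × 0.75% × $661,958.00 = $59,576.22
Final settlement = outstanding balance + penalty = $180,244.7932… + $59,576.22 = $239,821.01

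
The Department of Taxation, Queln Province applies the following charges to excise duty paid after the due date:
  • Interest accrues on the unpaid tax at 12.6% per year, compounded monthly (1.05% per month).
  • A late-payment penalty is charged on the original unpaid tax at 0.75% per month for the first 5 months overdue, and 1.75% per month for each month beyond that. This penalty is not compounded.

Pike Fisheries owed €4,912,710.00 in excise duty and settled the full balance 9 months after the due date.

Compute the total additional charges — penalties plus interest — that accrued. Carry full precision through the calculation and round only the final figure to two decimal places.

€1,012,351.28

Penalty, months 1–5: 5 × 0.75% × €4,912,710.00 = €184,226.63…
Penalty, months 6–9: 4 × 1.75% × €4,912,710.00 = €343,889.70
Interest: €4,912,710.00 × ((1 + 0.0105)^9 − 1) = €4,912,710.00 × 0.0985678… = €484,234.9589…
Penalties + interest = €528,116.3250 + €484,234.9589… = €1,012,351.28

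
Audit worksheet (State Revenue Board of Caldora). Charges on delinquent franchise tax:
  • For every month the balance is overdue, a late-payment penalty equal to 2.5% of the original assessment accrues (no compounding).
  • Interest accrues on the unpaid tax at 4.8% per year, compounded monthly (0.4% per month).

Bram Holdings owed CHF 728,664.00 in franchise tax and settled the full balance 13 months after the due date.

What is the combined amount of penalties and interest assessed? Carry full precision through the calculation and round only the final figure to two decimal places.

CHF 275,629.17

Late-payment penalty: 13 × 2.5% × CHF 728,664.00 = CHF 236,815.80
Interest: CHF 728,664.00 × ((1 + 0.004)^13 − 1) = CHF 728,664.00 × 0.0532665… = CHF 38,813.3725…
Penalties + interest = CHF 236,815.8000 + CHF 38,813.3725… = CHF 275,629.17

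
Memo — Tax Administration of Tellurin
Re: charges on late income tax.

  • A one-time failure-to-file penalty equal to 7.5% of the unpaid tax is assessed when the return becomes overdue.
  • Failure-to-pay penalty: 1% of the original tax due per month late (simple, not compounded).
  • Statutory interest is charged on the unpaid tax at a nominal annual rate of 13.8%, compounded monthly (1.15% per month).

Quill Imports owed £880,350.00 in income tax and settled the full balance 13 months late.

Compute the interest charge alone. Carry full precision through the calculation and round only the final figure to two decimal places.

Interest: £880,350.00 × ((1 + 0.0115)^13 − 1) = £880,350.00 × 0.1602632… = £141,087.7420…

£141,087.74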